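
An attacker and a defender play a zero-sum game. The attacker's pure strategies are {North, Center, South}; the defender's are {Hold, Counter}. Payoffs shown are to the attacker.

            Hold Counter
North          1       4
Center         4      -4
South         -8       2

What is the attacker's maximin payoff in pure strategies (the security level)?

Row minima: North → 1, Center → -4, South → -8.
The best of these is 1.

1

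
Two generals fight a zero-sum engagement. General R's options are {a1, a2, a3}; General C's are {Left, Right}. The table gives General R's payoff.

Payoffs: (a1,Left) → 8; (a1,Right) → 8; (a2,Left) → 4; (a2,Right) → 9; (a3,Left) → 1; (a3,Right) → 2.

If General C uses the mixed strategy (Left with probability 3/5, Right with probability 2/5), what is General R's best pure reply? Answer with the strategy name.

Expected payoff of a1: (3/5)·8 + (2/5)·8 = 8.
Expected payoff of a2: (3/5)·4 + (2/5)·9 = 6.
Expected payoff of a3: (3/5)·1 + (2/5)·2 = 7/5.
The largest is 8, so General R's best response is a1.

a1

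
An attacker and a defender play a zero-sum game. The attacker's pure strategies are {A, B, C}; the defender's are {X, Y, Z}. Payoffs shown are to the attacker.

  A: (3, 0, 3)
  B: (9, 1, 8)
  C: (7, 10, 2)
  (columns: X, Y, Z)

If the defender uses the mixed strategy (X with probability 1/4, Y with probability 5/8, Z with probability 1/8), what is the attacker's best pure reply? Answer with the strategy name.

Expected payoff of A: (1/4)·3 + (5/8)·0 + (1/8)·3 = 9/8.
Expected payoff of B: (1/4)·9 + (5/8)·1 + (1/8)·8 = 31/8.
Expected payoff of C: (1/4)·7 + (5/8)·10 + (1/8)·2 = 33/4.
The largest is 33/4, so the attacker's best response is C.

C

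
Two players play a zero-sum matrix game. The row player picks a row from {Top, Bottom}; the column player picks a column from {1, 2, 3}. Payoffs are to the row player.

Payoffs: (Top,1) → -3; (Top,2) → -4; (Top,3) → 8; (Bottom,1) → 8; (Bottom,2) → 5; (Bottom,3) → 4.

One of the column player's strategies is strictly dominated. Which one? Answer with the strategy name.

1

2 holds the row player's payoff strictly below 1 in every row: -4 < -3, 5 < 8.
So 1 is strictly dominated for the column player.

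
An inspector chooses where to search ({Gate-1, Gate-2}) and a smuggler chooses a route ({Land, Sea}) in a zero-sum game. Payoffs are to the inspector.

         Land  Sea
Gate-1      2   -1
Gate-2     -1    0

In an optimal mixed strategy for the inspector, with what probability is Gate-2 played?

Row minima: Gate-1 → -1, Gate-2 → -1; maximin = -1.
Column maxima: Land → 2, Sea → 0; minimax = 0.
-1 ≠ 0, so there is no saddle point; optimal play is mixed.
Let the inspector play Gate-1 with probability p. Expected payoff against Land: 2p + (-1)(1−p) = 3p − 1; against Sea: (-1)p + 0(1−p) = −p.
Setting these equal: 3p − 1 = −p ⇒ 4p = 1 ⇒ p = 1/4, and the value is (3)·(1/4) − 1 = -1/4.
For the smuggler: with q = P(Land), equating Gate-1's and Gate-2's payoffs gives 3q − 1 = −q ⇒ q = 1/4.

3/4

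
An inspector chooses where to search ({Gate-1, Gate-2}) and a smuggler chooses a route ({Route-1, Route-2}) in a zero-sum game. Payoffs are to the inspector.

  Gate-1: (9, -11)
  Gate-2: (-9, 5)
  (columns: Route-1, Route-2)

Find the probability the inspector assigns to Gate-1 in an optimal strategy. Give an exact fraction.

Row minima: Gate-1 → -11, Gate-2 → -9; maximin = -9.
Column maxima: Route-1 → 9, Route-2 → 5; minimax = 5.
-9 ≠ 5, so there is no saddle point; optimal play is mixed.
Let the inspector play Gate-1 with probability p. Expected payoff against Route-1: 9p + (-9)(1−p) = 18p − 9; against Route-2: (-11)p + 5(1−p) = −16p + 5.
Setting these equal: 18p − 9 = −16p + 5 ⇒ 34p = 14 ⇒ p = 7/17, and the value is (18)·(7/17) − 9 = -27/17.
For the smuggler: with q = P(Route-1), equating Gate-1's and Gate-2's payoffs gives 20q − 11 = −14q + 5 ⇒ q = 8/17.

7/17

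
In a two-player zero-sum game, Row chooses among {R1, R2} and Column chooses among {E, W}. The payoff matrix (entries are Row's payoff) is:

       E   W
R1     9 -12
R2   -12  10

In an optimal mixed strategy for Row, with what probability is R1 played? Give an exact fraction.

Row minima: R1 → -12, R2 → -12; maximin = -12.
Column maxima: E → 9, W → 10; minimax = 9.
-12 ≠ 9, so there is no saddle point; optimal play is mixed.
Let Row play R1 with probability p. Expected payoff against E: 9p + (-12)(1−p) = 21p − 12; against W: (-12)p + 10(1−p) = −22p + 10.
Setting these equal: 21p − 12 = −22p + 10 ⇒ 43p = 22 ⇒ p = 22/43, and the value is (21)·(22/43) − 12 = -54/43.
For Column: with q = P(E), equating R1's and R2's payoffs gives 21q − 12 = −22q + 10 ⇒ q = 22/43.

22/43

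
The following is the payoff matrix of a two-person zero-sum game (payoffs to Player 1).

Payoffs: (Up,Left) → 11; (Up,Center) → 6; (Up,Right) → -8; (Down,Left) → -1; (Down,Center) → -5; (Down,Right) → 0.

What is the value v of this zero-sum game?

Row minima: Up → -8, Down → -5; maximin = -5.
Column maxima: Left → 11, Center → 6, Right → 0; minimax = 0.
-5 ≠ 0, so there is no saddle point; optimal play is mixed.
Left is strictly dominated by Center (it gives Player 1 strictly more in every row), so Player 2 never plays it.
On the remaining 2×2 (Up, Down vs Center, Right):
Let Player 1 play Up with probability p. Expected payoff against Center: 6p + (-5)(1−p) = 11p − 5; against Right: (-8)p + 0(1−p) = −8p.
Setting these equal: 11p − 5 = −8p ⇒ 19p = 5 ⇒ p = 5/19, and the value is (11)·(5/19) − 5 = -40/19.
For Player 2: with q = P(Center), equating Up's and Down's payoffs gives 14q − 8 = −5q ⇒ q = 8/19.

-40/19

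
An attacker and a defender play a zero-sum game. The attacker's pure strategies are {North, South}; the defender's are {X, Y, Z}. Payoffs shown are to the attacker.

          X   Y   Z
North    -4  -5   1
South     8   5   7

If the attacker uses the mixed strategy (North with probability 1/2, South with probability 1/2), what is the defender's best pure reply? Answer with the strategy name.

If the defender plays X, the attacker's expected payoff is (1/2)·(-4) + (1/2)·8 = 2.
If the defender plays Y, the attacker's expected payoff is (1/2)·(-5) + (1/2)·5 = 0.
If the defender plays Z, the attacker's expected payoff is (1/2)·1 + (1/2)·7 = 4.
The defender minimizes the attacker's payoff; the smallest is 0, so the best response is Y.

Y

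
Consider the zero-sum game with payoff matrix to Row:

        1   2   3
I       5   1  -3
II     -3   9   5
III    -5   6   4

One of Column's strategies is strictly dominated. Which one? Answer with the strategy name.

2

3 holds Row's payoff strictly below 2 in every row: -3 < 1, 5 < 9, 4 < 6.
So 2 is strictly dominated for Column.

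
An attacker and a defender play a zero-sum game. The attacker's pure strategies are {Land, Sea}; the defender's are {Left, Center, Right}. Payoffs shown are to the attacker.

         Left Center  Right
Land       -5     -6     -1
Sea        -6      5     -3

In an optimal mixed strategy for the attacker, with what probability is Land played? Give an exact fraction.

Row minima: Land → -6, Sea → -6; maximin = -6.
Column maxima: Left → -5, Center → 5, Right → -1; minimax = -5.
-6 ≠ -5, so there is no saddle point; optimal play is mixed.
Right is strictly dominated by Left (it gives the attacker strictly more in every row), so the defender never plays it.
On the remaining 2×2 (Land, Sea vs Left, Center):
Let the attacker play Land with probability p. Expected payoff against Left: (-5)p + (-6)(1−p) = p − 6; against Center: (-6)p + 5(1−p) = −11p + 5.
Setting these equal: p − 6 = −11p + 5 ⇒ 12p = 11 ⇒ p = 11/12, and the value is (1)·(11/12) − 6 = -61/12.
For the defender: with q = P(Left), equating Land's and Sea's payoffs gives q − 6 = −11q + 5 ⇒ q = 11/12.

11/12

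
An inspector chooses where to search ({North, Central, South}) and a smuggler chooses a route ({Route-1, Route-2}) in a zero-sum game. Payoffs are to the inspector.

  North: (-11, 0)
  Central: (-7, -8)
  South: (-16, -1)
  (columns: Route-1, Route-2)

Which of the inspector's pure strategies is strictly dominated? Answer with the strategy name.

South

North gives a strictly higher payoff than South against every column: -11 > -16, 0 > -1.
So South is strictly dominated and the inspector never plays it.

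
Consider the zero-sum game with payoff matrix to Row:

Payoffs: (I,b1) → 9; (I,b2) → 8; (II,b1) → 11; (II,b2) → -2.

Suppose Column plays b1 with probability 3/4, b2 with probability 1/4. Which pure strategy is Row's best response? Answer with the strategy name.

Expected payoff of I: (3/4)·9 + (1/4)·8 = 35/4.
Expected payoff of II: (3/4)·11 + (1/4)·(-2) = 31/4.
The largest is 35/4, so Row's best response is I.

I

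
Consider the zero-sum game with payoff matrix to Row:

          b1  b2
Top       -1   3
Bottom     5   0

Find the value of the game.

Row minima: Top → -1, Bottom → 0; maximin = 0.
Column maxima: b1 → 5, b2 → 3; minimax = 3.
0 ≠ 3, so there is no saddle point; optimal play is mixed.
Let Row play Top with probability p. Expected payoff against b1: (-1)p + 5(1−p) = −6p + 5; against b2: 3p + 0(1−p) = 3p.
Setting these equal: −6p + 5 = 3p ⇒ −9p = -5 ⇒ p = 5/9, and the value is (-6)·(5/9) + 5 = 5/3.
For Column: with q = P(b1), equating Top's and Bottom's payoffs gives −4q + 3 = 5q ⇒ q = 1/3.

5/3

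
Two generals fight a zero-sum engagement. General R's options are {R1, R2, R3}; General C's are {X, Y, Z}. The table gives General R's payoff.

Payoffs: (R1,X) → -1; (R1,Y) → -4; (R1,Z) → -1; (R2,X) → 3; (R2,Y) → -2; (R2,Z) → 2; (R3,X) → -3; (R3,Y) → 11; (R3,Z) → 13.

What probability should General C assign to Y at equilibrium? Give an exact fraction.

Row minima: R1 → -4, R2 → -2, R3 → -3; maximin = -2.
Column maxima: X → 3, Y → 11, Z → 13; minimax = 3.
-2 ≠ 3, so there is no saddle point; optimal play is mixed.
R1 is strictly dominated by R2, so General R never plays it.
Z is strictly dominated by Y (it gives General R strictly more in every row), so General C never plays it.
On the remaining 2×2 (R2, R3 vs X, Y):
Let General R play R2 with probability p. Expected payoff against X: 3p + (-3)(1−p) = 6p − 3; against Y: (-2)p + 11(1−p) = −13p + 11.
Setting these equal: 6p − 3 = −13p + 11 ⇒ 19p = 14 ⇒ p = 14/19, and the value is (6)·(14/19) − 3 = 27/19.
For General C: with q = P(X), equating R2's and R3's payoffs gives 5q − 2 = −14q + 11 ⇒ q = 13/19.

6/19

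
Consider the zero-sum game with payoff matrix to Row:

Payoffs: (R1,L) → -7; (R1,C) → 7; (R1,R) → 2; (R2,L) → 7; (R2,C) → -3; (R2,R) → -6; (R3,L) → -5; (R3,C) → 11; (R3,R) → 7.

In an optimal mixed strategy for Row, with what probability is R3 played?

13/25

Row minima: R1 → -7, R2 → -6, R3 → -5; maximin = -5.
Column maxima: L → 7, C → 11, R → 7; minimax = 7.
-5 ≠ 7, so there is no saddle point; optimal play is mixed.
R1 is strictly dominated by R3, so Row never plays it.
C is strictly dominated by R (it gives Row strictly more in every row), so Column never plays it.
On the remaining 2×2 (R2, R3 vs L, R):
Let Row play R2 with probability p. Expected payoff against L: 7p + (-5)(1−p) = 12p − 5; against R: (-6)p + 7(1−p) = −13p + 7.
Setting these equal: 12p − 5 = −13p + 7 ⇒ 25p = 12 ⇒ p = 12/25, and the value is (12)·(12/25) − 5 = 19/25.
For Column: with q = P(L), equating R2's and R3's payoffs gives 13q − 6 = −12q + 7 ⇒ q = 13/25.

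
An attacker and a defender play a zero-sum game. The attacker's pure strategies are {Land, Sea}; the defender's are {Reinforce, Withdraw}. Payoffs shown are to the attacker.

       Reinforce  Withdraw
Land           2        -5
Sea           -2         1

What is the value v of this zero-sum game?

-4/5

Row minima: Land → -5, Sea → -2; maximin = -2.
Column maxima: Reinforce → 2, Withdraw → 1; minimax = 1.
-2 ≠ 1, so there is no saddle point; optimal play is mixed.
Let the attacker play Land with probability p. Expected payoff against Reinforce: 2p + (-2)(1−p) = 4p − 2; against Withdraw: (-5)p + 1(1−p) = −6p + 1.
Setting these equal: 4p − 2 = −6p + 1 ⇒ 10p = 3 ⇒ p = 3/10, and the value is (4)·(3/10) − 2 = -4/5.
For the defender: with q = P(Reinforce), equating Land's and Sea's payoffs gives 7q − 5 = −3q + 1 ⇒ q = 3/5.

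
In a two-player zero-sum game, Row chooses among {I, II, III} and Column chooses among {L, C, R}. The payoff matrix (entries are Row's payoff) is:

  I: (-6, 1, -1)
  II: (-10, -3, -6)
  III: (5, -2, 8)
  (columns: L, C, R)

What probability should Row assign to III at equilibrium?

Row minima: I → -6, II → -10, III → -2; maximin = -2.
Column maxima: L → 5, C → 1, R → 8; minimax = 1.
-2 ≠ 1, so there is no saddle point; optimal play is mixed.
II is strictly dominated by I, so Row never plays it.
R is strictly dominated by L (it gives Row strictly more in every row), so Column never plays it.
On the remaining 2×2 (I, III vs L, C):
Let Row play I with probability p. Expected payoff against L: (-6)p + 5(1−p) = −11p + 5; against C: 1p + (-2)(1−p) = 3p − 2.
Setting these equal: −11p + 5 = 3p − 2 ⇒ −14p = -7 ⇒ p = 1/2, and the value is (-11)·(1/2) + 5 = -1/2.
For Column: with q = P(L), equating I's and III's payoffs gives −7q + 1 = 7q − 2 ⇒ q = 3/14.

1/2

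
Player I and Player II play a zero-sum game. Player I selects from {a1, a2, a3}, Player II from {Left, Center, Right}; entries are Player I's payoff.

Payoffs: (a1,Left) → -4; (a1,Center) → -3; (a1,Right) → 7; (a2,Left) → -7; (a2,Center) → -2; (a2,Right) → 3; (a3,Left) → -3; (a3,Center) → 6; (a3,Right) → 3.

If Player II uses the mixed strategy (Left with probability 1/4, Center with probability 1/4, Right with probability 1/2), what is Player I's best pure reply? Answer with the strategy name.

a3

Expected payoff of a1: (1/4)·(-4) + (1/4)·(-3) + (1/2)·7 = 7/4.
Expected payoff of a2: (1/4)·(-7) + (1/4)·(-2) + (1/2)·3 = -3/4.
Expected payoff of a3: (1/4)·(-3) + (1/4)·6 + (1/2)·3 = 9/4.
The largest is 9/4, so Player I's best response is a3.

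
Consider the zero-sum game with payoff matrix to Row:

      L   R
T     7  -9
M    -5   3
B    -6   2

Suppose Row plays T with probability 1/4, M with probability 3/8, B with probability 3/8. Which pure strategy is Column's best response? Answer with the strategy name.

If Column plays L, Row's expected payoff is (1/4)·7 + (3/8)·(-5) + (3/8)·(-6) = -19/8.
If Column plays R, Row's expected payoff is (1/4)·(-9) + (3/8)·3 + (3/8)·2 = -3/8.
Column minimizes Row's payoff; the smallest is -19/8, so the best response is L.

L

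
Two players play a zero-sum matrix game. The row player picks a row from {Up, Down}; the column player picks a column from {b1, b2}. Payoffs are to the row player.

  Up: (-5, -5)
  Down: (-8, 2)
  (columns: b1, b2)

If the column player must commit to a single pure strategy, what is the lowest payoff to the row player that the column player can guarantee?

Column maxima: b1 → -5, b2 → 2.
The smallest of these is -5.

-5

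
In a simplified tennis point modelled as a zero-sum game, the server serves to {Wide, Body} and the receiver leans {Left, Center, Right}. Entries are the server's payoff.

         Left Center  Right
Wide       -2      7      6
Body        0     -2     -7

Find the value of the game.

-14/15

Row minima: Wide → -2, Body → -7; maximin = -2.
Column maxima: Left → 0, Center → 7, Right → 6; minimax = 0.
-2 ≠ 0, so there is no saddle point; optimal play is mixed.
Center is strictly dominated by Right (it gives the server strictly more in every row), so the receiver never plays it.
On the remaining 2×2 (Wide, Body vs Left, Right):
Let the server play Wide with probability p. Expected payoff against Left: (-2)p + 0(1−p) = −2p; against Right: 6p + (-7)(1−p) = 13p − 7.
Setting these equal: −2p = 13p − 7 ⇒ −15p = -7 ⇒ p = 7/15, and the value is (-2)·(7/15) = -14/15.
For the receiver: with q = P(Left), equating Wide's and Body's payoffs gives −8q + 6 = 7q − 7 ⇒ q = 13/15.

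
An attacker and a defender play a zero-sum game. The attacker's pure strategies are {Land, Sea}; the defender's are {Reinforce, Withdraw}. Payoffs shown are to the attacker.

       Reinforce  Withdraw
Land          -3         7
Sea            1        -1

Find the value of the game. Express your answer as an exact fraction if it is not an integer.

1/3

Row minima: Land → -3, Sea → -1; maximin = -1.
Column maxima: Reinforce → 1, Withdraw → 7; minimax = 1.
-1 ≠ 1, so there is no saddle point; optimal play is mixed.
Let the attacker play Land with probability p. Expected payoff against Reinforce: (-3)p + 1(1−p) = −4p + 1; against Withdraw: 7p + (-1)(1−p) = 8p − 1.
Setting these equal: −4p + 1 = 8p − 1 ⇒ −12p = -2 ⇒ p = 1/6, and the value is (-4)·(1/6) + 1 = 1/3.
For the defender: with q = P(Reinforce), equating Land's and Sea's payoffs gives −10q + 7 = 2q − 1 ⇒ q = 2/3.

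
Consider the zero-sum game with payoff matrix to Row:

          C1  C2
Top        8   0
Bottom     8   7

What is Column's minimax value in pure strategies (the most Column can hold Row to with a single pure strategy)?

7

Column maxima: C1 → 8, C2 → 7.
The smallest of these is 7.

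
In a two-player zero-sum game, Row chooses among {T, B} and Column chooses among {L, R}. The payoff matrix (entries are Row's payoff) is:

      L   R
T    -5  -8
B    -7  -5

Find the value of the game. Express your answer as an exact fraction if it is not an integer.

-31/5

Row minima: T → -8, B → -7; maximin = -7.
Column maxima: L → -5, R → -5; minimax = -5.
-7 ≠ -5, so there is no saddle point; optimal play is mixed.
Let Row play T with probability p. Expected payoff against L: (-5)p + (-7)(1−p) = 2p − 7; against R: (-8)p + (-5)(1−p) = −3p − 5.
Setting these equal: 2p − 7 = −3p − 5 ⇒ 5p = 2 ⇒ p = 2/5, and the value is (2)·(2/5) − 7 = -31/5.
For Column: with q = P(L), equating T's and B's payoffs gives 3q − 8 = −2q − 5 ⇒ q = 3/5.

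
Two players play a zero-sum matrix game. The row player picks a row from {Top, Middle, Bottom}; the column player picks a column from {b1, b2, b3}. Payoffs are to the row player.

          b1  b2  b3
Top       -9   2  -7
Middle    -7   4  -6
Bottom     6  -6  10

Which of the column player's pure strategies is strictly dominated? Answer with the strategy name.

b3

b1 holds the row player's payoff strictly below b3 in every row: -9 < -7, -7 < -6, 6 < 10.
So b3 is strictly dominated for the column player.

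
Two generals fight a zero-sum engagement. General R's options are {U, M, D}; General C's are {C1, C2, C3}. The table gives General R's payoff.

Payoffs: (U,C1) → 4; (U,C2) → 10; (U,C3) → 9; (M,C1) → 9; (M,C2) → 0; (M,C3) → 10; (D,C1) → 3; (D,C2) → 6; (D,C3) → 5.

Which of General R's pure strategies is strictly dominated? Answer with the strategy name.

U gives a strictly higher payoff than D against every column: 4 > 3, 10 > 6, 9 > 5.
So D is strictly dominated and General R never plays it.

D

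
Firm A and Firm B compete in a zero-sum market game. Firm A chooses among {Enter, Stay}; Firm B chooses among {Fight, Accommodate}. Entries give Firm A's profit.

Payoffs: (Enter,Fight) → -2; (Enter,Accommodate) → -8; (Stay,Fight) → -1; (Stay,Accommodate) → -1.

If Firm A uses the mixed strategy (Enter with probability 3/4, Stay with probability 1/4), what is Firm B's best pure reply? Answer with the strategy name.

Accommodate

If Firm B plays Fight, Firm A's expected payoff is (3/4)·(-2) + (1/4)·(-1) = -7/4.
If Firm B plays Accommodate, Firm A's expected payoff is (3/4)·(-8) + (1/4)·(-1) = -25/4.
Firm B minimizes Firm A's payoff; the smallest is -25/4, so the best response is Accommodate.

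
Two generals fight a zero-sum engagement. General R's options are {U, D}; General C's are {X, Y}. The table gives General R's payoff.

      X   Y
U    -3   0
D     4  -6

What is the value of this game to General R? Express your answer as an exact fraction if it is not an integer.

Row minima: U → -3, D → -6; maximin = -3.
Column maxima: X → 4, Y → 0; minimax = 0.
-3 ≠ 0, so there is no saddle point; optimal play is mixed.
Let General R play U with probability p. Expected payoff against X: (-3)p + 4(1−p) = −7p + 4; against Y: 0p + (-6)(1−p) = 6p − 6.
Setting these equal: −7p + 4 = 6p − 6 ⇒ −13p = -10 ⇒ p = 10/13, and the value is (-7)·(10/13) + 4 = -18/13.
For General C: with q = P(X), equating U's and D's payoffs gives −3q = 10q − 6 ⇒ q = 6/13.

-18/13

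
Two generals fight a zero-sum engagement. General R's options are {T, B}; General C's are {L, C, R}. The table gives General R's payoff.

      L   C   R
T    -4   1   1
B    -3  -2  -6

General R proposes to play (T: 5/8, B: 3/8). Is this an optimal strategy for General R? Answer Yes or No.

Against L this mix gives (5/8)·(-4) + (3/8)·(-3) = -29/8.
Against C this mix gives (5/8)·1 + (3/8)·(-2) = -1/8.
Against R this mix gives (5/8)·1 + (3/8)·(-6) = -13/8.
General C will play L, holding General R to -29/8. Shifting weight toward the row that does better against L would raise this floor (the equalizing mix achieves -27/8 against both L and R), so the proposed strategy is not optimal.

No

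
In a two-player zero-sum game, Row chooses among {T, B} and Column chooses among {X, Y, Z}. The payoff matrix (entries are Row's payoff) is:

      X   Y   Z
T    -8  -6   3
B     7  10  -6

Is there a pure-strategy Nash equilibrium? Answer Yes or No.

No

Row minima: T → -8, B → -6; maximin = -6.
Column maxima: X → 7, Y → 10, Z → 3; minimax = 3.
-6 ≠ 3, so no pure-strategy equilibrium exists.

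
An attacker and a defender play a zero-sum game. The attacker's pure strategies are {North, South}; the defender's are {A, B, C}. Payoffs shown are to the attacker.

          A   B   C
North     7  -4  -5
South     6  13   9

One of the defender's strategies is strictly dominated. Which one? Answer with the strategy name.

B

C holds the attacker's payoff strictly below B in every row: -5 < -4, 9 < 13.
So B is strictly dominated for the defender.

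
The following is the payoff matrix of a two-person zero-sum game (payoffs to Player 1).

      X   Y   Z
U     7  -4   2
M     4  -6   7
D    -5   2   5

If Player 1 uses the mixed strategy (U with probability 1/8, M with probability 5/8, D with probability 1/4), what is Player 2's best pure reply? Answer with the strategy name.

Y

If Player 2 plays X, Player 1's expected payoff is (1/8)·7 + (5/8)·4 + (1/4)·(-5) = 17/8.
If Player 2 plays Y, Player 1's expected payoff is (1/8)·(-4) + (5/8)·(-6) + (1/4)·2 = -15/4.
If Player 2 plays Z, Player 1's expected payoff is (1/8)·2 + (5/8)·7 + (1/4)·5 = 47/8.
Player 2 minimizes Player 1's payoff; the smallest is -15/4, so the best response is Y.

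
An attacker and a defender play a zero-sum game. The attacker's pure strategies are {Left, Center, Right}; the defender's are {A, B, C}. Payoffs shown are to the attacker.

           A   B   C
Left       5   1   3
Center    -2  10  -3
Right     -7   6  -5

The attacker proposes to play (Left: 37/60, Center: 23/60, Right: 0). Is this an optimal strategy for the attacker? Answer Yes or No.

Against A this mix gives (37/60)·5 + (23/60)·(-2) = 139/60.
Against B this mix gives (37/60)·1 + (23/60)·10 = 89/20.
Against C this mix gives (37/60)·3 + (23/60)·(-3) = 7/10.
The defender will play C, holding the attacker to 7/10. Shifting weight toward the row that does better against C would raise this floor (the equalizing mix achieves 11/5 against both C and B), so the proposed strategy is not optimal.

No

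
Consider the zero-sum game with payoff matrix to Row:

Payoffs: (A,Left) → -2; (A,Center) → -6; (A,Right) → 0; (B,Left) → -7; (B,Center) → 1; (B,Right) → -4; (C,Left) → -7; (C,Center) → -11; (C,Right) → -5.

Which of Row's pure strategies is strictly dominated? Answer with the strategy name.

C

A gives a strictly higher payoff than C against every column: -2 > -7, -6 > -11, 0 > -5.
So C is strictly dominated and Row never plays it.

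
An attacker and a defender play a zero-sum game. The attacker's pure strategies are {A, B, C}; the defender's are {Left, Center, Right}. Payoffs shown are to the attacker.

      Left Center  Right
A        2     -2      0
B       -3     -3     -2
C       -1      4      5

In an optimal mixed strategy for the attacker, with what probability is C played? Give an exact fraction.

4/9

Row minima: A → -2, B → -3, C → -1; maximin = -1.
Column maxima: Left → 2, Center → 4, Right → 5; minimax = 2.
-1 ≠ 2, so there is no saddle point; optimal play is mixed.
B is strictly dominated by A, so the attacker never plays it.
Right is strictly dominated by Center (it gives the attacker strictly more in every row), so the defender never plays it.
On the remaining 2×2 (A, C vs Left, Center):
Let the attacker play A with probability p. Expected payoff against Left: 2p + (-1)(1−p) = 3p − 1; against Center: (-2)p + 4(1−p) = −6p + 4.
Setting these equal: 3p − 1 = −6p + 4 ⇒ 9p = 5 ⇒ p = 5/9, and the value is (3)·(5/9) − 1 = 2/3.
For the defender: with q = P(Left), equating A's and C's payoffs gives 4q − 2 = −5q + 4 ⇒ q = 2/3.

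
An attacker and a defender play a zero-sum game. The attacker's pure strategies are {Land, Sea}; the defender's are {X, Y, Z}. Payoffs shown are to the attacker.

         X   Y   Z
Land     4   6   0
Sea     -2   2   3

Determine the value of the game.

4/3

Row minima: Land → 0, Sea → -2; maximin = 0.
Column maxima: X → 4, Y → 6, Z → 3; minimax = 3.
0 ≠ 3, so there is no saddle point; optimal play is mixed.
Y is strictly dominated by X (it gives the attacker strictly more in every row), so the defender never plays it.
On the remaining 2×2 (Land, Sea vs X, Z):
Let the attacker play Land with probability p. Expected payoff against X: 4p + (-2)(1−p) = 6p − 2; against Z: 0p + 3(1−p) = −3p + 3.
Setting these equal: 6p − 2 = −3p + 3 ⇒ 9p = 5 ⇒ p = 5/9, and the value is (6)·(5/9) − 2 = 4/3.
For the defender: with q = P(X), equating Land's and Sea's payoffs gives 4q = −5q + 3 ⇒ q = 1/3.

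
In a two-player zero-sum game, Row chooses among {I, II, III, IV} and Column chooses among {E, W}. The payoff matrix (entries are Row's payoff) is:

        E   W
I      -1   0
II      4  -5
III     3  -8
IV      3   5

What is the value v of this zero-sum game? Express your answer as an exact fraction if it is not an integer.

35/11

Row minima: I → -1, II → -5, III → -8, IV → 3; maximin = 3.
Column maxima: E → 4, W → 5; minimax = 4.
3 ≠ 4, so there is no saddle point; optimal play is mixed.
I is strictly dominated by IV, so Row never plays it.
III is strictly dominated by II, so Row never plays it.
On the remaining 2×2 (II, IV vs E, W):
Let Row play II with probability p. Expected payoff against E: 4p + 3(1−p) = p + 3; against W: (-5)p + 5(1−p) = −10p + 5.
Setting these equal: p + 3 = −10p + 5 ⇒ 11p = 2 ⇒ p = 2/11, and the value is (1)·(2/11) + 3 = 35/11.
For Column: with q = P(E), equating II's and IV's payoffs gives 9q − 5 = −2q + 5 ⇒ q = 10/11.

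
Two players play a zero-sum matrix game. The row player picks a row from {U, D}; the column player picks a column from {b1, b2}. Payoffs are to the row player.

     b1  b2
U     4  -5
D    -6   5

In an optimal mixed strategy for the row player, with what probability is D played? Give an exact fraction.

Row minima: U → -5, D → -6; maximin = -5.
Column maxima: b1 → 4, b2 → 5; minimax = 4.
-5 ≠ 4, so there is no saddle point; optimal play is mixed.
Let the row player play U with probability p. Expected payoff against b1: 4p + (-6)(1−p) = 10p − 6; against b2: (-5)p + 5(1−p) = −10p + 5.
Setting these equal: 10p − 6 = −10p + 5 ⇒ 20p = 11 ⇒ p = 11/20, and the value is (10)·(11/20) − 6 = -1/2.
For the column player: with q = P(b1), equating U's and D's payoffs gives 9q − 5 = −11q + 5 ⇒ q = 1/2.

9/20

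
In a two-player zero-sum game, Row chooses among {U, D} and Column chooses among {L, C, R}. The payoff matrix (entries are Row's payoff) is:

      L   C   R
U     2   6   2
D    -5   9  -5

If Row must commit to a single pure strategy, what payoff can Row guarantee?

2

Row minima: U → 2, D → -5.
The best of these is 2.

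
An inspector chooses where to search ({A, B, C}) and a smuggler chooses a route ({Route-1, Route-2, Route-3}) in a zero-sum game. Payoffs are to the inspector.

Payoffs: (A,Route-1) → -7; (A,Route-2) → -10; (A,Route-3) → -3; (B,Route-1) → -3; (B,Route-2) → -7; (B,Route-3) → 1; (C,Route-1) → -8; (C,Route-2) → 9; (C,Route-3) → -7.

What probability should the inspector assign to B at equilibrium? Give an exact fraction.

Row minima: A → -10, B → -7, C → -8; maximin = -7.
Column maxima: Route-1 → -3, Route-2 → 9, Route-3 → 1; minimax = -3.
-7 ≠ -3, so there is no saddle point; optimal play is mixed.
A is strictly dominated by B, so the inspector never plays it.
Route-3 is strictly dominated by Route-1 (it gives the inspector strictly more in every row), so the smuggler never plays it.
On the remaining 2×2 (B, C vs Route-1, Route-2):
Let the inspector play B with probability p. Expected payoff against Route-1: (-3)p + (-8)(1−p) = 5p − 8; against Route-2: (-7)p + 9(1−p) = −16p + 9.
Setting these equal: 5p − 8 = −16p + 9 ⇒ 21p = 17 ⇒ p = 17/21, and the value is (5)·(17/21) − 8 = -83/21.
For the smuggler: with q = P(Route-1), equating B's and C's payoffs gives 4q − 7 = −17q + 9 ⇒ q = 16/21.

17/21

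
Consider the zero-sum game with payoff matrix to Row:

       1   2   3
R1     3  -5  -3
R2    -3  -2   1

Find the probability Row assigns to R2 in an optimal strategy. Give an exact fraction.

8/9

Row minima: R1 → -5, R2 → -3; maximin = -3.
Column maxima: 1 → 3, 2 → -2, 3 → 1; minimax = -2.
-3 ≠ -2, so there is no saddle point; optimal play is mixed.
3 is strictly dominated by 2 (it gives Row strictly more in every row), so Column never plays it.
On the remaining 2×2 (R1, R2 vs 1, 2):
Let Row play R1 with probability p. Expected payoff against 1: 3p + (-3)(1−p) = 6p − 3; against 2: (-5)p + (-2)(1−p) = −3p − 2.
Setting these equal: 6p − 3 = −3p − 2 ⇒ 9p = 1 ⇒ p = 1/9, and the value is (6)·(1/9) − 3 = -7/3.
For Column: with q = P(1), equating R1's and R2's payoffs gives 8q − 5 = −q − 2 ⇒ q = 1/3.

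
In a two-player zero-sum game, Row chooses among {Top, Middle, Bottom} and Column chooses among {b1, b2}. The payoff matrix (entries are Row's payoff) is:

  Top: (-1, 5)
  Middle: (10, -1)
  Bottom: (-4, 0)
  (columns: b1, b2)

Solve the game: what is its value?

49/17

Row minima: Top → -1, Middle → -1, Bottom → -4; maximin = -1.
Column maxima: b1 → 10, b2 → 5; minimax = 5.
-1 ≠ 5, so there is no saddle point; optimal play is mixed.
Bottom is strictly dominated by Top, so Row never plays it.
On the remaining 2×2 (Top, Middle vs b1, b2):
Let Row play Top with probability p. Expected payoff against b1: (-1)p + 10(1−p) = −11p + 10; against b2: 5p + (-1)(1−p) = 6p − 1.
Setting these equal: −11p + 10 = 6p − 1 ⇒ −17p = -11 ⇒ p = 11/17, and the value is (-11)·(11/17) + 10 = 49/17.
For Column: with q = P(b1), equating Top's and Middle's payoffs gives −6q + 5 = 11q − 1 ⇒ q = 6/17.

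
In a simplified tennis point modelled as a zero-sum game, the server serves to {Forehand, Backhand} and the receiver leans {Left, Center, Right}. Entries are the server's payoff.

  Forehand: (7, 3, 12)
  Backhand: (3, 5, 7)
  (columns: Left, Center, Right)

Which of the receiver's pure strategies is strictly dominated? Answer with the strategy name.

Right

Left holds the server's payoff strictly below Right in every row: 7 < 12, 3 < 7.
So Right is strictly dominated for the receiver.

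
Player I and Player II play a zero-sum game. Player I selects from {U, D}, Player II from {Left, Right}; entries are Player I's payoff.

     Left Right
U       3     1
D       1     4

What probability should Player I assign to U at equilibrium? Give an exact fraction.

Row minima: U → 1, D → 1; maximin = 1.
Column maxima: Left → 3, Right → 4; minimax = 3.
1 ≠ 3, so there is no saddle point; optimal play is mixed.
Let Player I play U with probability p. Expected payoff against Left: 3p + 1(1−p) = 2p + 1; against Right: 1p + 4(1−p) = −3p + 4.
Setting these equal: 2p + 1 = −3p + 4 ⇒ 5p = 3 ⇒ p = 3/5, and the value is (2)·(3/5) + 1 = 11/5.
For Player II: with q = P(Left), equating U's and D's payoffs gives 2q + 1 = −3q + 4 ⇒ q = 3/5.

3/5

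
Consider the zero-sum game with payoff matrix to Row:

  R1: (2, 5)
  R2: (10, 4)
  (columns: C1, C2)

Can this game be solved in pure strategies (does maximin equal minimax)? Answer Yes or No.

Row minima: R1 → 2, R2 → 4; maximin = 4.
Column maxima: C1 → 10, C2 → 5; minimax = 5.
4 ≠ 5, so no pure-strategy equilibrium exists.

No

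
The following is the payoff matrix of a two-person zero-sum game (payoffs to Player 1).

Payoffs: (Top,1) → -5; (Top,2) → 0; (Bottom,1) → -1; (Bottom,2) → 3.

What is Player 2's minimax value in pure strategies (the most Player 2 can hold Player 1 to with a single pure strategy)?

Column maxima: 1 → -1, 2 → 3.
The smallest of these is -1.

-1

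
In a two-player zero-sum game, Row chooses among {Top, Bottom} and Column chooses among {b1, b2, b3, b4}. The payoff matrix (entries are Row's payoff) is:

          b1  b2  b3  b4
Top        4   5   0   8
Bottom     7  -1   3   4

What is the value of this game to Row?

5/3

Row minima: Top → 0, Bottom → -1; maximin = 0.
Column maxima: b1 → 7, b2 → 5, b3 → 3, b4 → 8; minimax = 3.
0 ≠ 3, so there is no saddle point; optimal play is mixed.
b1 is strictly dominated by b3 (it gives Row strictly more in every row), so Column never plays it.
b4 is strictly dominated by b2 (it gives Row strictly more in every row), so Column never plays it.
On the remaining 2×2 (Top, Bottom vs b2, b3):
Let Row play Top with probability p. Expected payoff against b2: 5p + (-1)(1−p) = 6p − 1; against b3: 0p + 3(1−p) = −3p + 3.
Setting these equal: 6p − 1 = −3p + 3 ⇒ 9p = 4 ⇒ p = 4/9, and the value is (6)·(4/9) − 1 = 5/3.
For Column: with q = P(b2), equating Top's and Bottom's payoffs gives 5q = −4q + 3 ⇒ q = 1/3.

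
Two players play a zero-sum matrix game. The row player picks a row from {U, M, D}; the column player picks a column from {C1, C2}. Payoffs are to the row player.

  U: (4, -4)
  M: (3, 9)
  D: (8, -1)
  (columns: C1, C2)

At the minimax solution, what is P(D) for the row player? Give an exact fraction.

2/5

Row minima: U → -4, M → 3, D → -1; maximin = 3.
Column maxima: C1 → 8, C2 → 9; minimax = 8.
3 ≠ 8, so there is no saddle point; optimal play is mixed.
U is strictly dominated by D, so the row player never plays it.
On the remaining 2×2 (M, D vs C1, C2):
Let the row player play M with probability p. Expected payoff against C1: 3p + 8(1−p) = −5p + 8; against C2: 9p + (-1)(1−p) = 10p − 1.
Setting these equal: −5p + 8 = 10p − 1 ⇒ −15p = -9 ⇒ p = 3/5, and the value is (-5)·(3/5) + 8 = 5.
For the column player: with q = P(C1), equating M's and D's payoffs gives −6q + 9 = 9q − 1 ⇒ q = 2/3.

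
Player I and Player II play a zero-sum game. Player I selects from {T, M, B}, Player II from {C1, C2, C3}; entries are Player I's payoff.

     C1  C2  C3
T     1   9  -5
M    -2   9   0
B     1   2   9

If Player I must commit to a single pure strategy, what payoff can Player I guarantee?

1

Row minima: T → -5, M → -2, B → 1.
The best of these is 1.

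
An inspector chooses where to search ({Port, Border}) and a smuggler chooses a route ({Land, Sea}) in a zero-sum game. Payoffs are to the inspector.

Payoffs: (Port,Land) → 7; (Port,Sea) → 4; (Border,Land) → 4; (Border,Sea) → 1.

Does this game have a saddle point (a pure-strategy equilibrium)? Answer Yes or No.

Yes

Row minima: Port → 4, Border → 1; maximin = 4.
Column maxima: Land → 7, Sea → 4; minimax = 4.
maximin = minimax = 4, so a saddle point exists.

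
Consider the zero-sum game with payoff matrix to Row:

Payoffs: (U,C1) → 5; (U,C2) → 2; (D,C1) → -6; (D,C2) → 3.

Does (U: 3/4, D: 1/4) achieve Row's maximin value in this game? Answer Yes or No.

Against C1 this mix gives (3/4)·5 + (1/4)·(-6) = 9/4.
Against C2 this mix gives (3/4)·2 + (1/4)·3 = 9/4.
All of Column's active replies (C1, C2) yield 9/4, and no column does worse for Row. The mix makes Column indifferent and guarantees 9/4, so it is optimal.

Yes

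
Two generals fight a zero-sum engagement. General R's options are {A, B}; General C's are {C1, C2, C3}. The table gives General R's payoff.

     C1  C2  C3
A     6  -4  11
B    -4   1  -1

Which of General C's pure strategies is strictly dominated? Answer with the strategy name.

C1 holds General R's payoff strictly below C3 in every row: 6 < 11, -4 < -1.
So C3 is strictly dominated for General C.

C3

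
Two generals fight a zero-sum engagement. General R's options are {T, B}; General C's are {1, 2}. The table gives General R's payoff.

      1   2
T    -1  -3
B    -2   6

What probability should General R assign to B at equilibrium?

Row minima: T → -3, B → -2; maximin = -2.
Column maxima: 1 → -1, 2 → 6; minimax = -1.
-2 ≠ -1, so there is no saddle point; optimal play is mixed.
Let General R play T with probability p. Expected payoff against 1: (-1)p + (-2)(1−p) = p − 2; against 2: (-3)p + 6(1−p) = −9p + 6.
Setting these equal: p − 2 = −9p + 6 ⇒ 10p = 8 ⇒ p = 4/5, and the value is (1)·(4/5) − 2 = -6/5.
For General C: with q = P(1), equating T's and B's payoffs gives 2q − 3 = −8q + 6 ⇒ q = 9/10.

1/5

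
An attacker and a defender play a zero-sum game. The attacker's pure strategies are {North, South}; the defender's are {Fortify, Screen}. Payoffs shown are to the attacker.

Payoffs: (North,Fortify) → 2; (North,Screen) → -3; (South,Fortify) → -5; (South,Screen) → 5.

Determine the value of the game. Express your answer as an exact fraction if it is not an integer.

-1/3

Row minima: North → -3, South → -5; maximin = -3.
Column maxima: Fortify → 2, Screen → 5; minimax = 2.
-3 ≠ 2, so there is no saddle point; optimal play is mixed.
Let the attacker play North with probability p. Expected payoff against Fortify: 2p + (-5)(1−p) = 7p − 5; against Screen: (-3)p + 5(1−p) = −8p + 5.
Setting these equal: 7p − 5 = −8p + 5 ⇒ 15p = 10 ⇒ p = 2/3, and the value is (7)·(2/3) − 5 = -1/3.
For the defender: with q = P(Fortify), equating North's and South's payoffs gives 5q − 3 = −10q + 5 ⇒ q = 8/15.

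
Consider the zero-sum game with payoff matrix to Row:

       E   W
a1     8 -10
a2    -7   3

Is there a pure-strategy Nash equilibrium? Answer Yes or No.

Row minima: a1 → -10, a2 → -7; maximin = -7.
Column maxima: E → 8, W → 3; minimax = 3.
-7 ≠ 3, so no pure-strategy equilibrium exists.

No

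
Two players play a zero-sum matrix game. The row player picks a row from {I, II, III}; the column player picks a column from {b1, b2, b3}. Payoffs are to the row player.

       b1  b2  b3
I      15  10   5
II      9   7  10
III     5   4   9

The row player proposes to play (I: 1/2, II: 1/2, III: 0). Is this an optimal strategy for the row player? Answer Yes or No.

Against b1 this mix gives (1/2)·15 + (1/2)·9 = 12.
Against b2 this mix gives (1/2)·10 + (1/2)·7 = 17/2.
Against b3 this mix gives (1/2)·5 + (1/2)·10 = 15/2.
The column player will play b3, holding the row player to 15/2. Shifting weight toward the row that does better against b3 would raise this floor (the equalizing mix achieves 65/8 against both b3 and b2), so the proposed strategy is not optimal.

No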